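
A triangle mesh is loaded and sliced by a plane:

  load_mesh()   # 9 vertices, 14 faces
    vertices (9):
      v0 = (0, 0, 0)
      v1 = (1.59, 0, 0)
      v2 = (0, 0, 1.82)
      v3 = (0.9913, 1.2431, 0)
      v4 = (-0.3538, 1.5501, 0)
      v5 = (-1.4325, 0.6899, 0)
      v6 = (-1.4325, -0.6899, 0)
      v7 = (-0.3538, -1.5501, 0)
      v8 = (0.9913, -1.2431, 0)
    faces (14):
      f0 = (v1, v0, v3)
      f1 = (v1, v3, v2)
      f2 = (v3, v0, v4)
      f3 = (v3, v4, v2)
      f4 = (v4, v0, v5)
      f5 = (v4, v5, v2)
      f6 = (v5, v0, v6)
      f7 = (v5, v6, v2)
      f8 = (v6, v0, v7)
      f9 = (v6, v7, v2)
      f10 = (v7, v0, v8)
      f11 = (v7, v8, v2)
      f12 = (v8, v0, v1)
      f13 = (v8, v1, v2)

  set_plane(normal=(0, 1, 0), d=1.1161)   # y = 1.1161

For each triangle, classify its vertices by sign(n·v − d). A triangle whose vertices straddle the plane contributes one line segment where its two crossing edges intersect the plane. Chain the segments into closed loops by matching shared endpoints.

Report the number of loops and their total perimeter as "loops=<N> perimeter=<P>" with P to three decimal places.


Straddling triangles (6 of 14):
  (v1,v0,v3) [--+] → (0.890025, 1.1161, 0)–(1.05247, 1.1161, 0)  len=0.1624
  (v1,v3,v2) [-+-] → (1.05247, 1.1161, 0)–(0.890025, 1.1161, 0.185938)  len=0.2469
  (v3,v0,v4) [+-+] → (0.890025, 1.1161, 0)–(-0.254742, 1.1161, 0)  len=1.1448
  (v3,v4,v2) [++-] → (-0.254742, 1.1161, 0.509567)–(0.890025, 1.1161, 0.185938)  len=1.1896
  (v4,v0,v5) [+--] → (-0.254742, 1.1161, 0)–(-0.898041, 1.1161, 0)  len=0.6433
  (v4,v5,v2) [+--] → (-0.898041, 1.1161, 0)–(-0.254742, 1.1161, 0.509567)  len=0.8207

Chained into 1 loop(s):
  loop 1: 6 segments, perimeter = 4.2077
Total perimeter = 4.208

loops=1 perimeter=4.208


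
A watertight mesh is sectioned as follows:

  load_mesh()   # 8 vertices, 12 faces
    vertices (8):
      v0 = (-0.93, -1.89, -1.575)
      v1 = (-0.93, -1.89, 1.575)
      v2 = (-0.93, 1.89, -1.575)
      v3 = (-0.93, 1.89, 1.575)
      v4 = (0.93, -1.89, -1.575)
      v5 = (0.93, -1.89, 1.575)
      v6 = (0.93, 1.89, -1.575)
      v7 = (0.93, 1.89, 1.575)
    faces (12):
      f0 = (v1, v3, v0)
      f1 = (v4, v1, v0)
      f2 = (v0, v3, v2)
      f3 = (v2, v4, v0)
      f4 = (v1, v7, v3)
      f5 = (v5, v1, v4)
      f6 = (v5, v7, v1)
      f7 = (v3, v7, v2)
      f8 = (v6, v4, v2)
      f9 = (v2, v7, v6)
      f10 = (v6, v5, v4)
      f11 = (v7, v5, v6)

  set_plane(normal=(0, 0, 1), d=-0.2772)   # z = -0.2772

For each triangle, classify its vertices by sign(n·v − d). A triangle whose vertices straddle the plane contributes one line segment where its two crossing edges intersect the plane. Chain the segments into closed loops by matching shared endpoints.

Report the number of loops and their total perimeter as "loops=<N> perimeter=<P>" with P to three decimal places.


loops=1 perimeter=11.280

Straddling triangles (8 of 12):
  (v1,v3,v0) [++-] → (-0.93, -0.33264, -0.2772)–(-0.93, -1.89, -0.2772)  len=1.5574
  (v4,v1,v0) [-+-] → (0.16368, -1.89, -0.2772)–(-0.93, -1.89, -0.2772)  len=1.0937
  (v0,v3,v2) [-+-] → (-0.93, -0.33264, -0.2772)–(-0.93, 1.89, -0.2772)  len=2.2226
  (v5,v1,v4) [++-] → (0.16368, -1.89, -0.2772)–(0.93, -1.89, -0.2772)  len=0.7663
  (v3,v7,v2) [++-] → (-0.16368, 1.89, -0.2772)–(-0.93, 1.89, -0.2772)  len=0.7663
  (v2,v7,v6) [-+-] → (-0.16368, 1.89, -0.2772)–(0.93, 1.89, -0.2772)  len=1.0937
  (v6,v5,v4) [-+-] → (0.93, 0.33264, -0.2772)–(0.93, -1.89, -0.2772)  len=2.2226
  (v7,v5,v6) [++-] → (0.93, 0.33264, -0.2772)–(0.93, 1.89, -0.2772)  len=1.5574

Chained into 1 loop(s):
  loop 1: 8 segments, perimeter = 11.2800
Total perimeter = 11.280


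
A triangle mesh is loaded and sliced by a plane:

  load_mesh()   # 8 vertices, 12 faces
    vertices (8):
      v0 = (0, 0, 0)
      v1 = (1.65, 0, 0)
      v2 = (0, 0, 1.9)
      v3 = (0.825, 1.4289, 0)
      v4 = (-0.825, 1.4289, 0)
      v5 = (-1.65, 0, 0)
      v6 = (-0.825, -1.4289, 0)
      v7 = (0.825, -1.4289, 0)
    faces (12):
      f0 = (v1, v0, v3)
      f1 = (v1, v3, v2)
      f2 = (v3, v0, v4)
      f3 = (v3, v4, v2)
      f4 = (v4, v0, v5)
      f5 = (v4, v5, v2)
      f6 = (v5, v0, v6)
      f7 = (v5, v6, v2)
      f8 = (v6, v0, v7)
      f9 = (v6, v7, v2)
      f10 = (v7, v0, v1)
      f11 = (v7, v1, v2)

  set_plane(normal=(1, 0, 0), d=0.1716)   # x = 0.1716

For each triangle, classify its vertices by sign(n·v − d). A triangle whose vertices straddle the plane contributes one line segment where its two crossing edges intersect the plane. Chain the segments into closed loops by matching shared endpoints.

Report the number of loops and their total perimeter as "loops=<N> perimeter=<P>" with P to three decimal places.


loops=1 perimeter=7.337

Straddling triangles (8 of 12):
  (v1,v0,v3) [+-+] → (0.1716, 0, 0)–(0.1716, 0.297211, 0)  len=0.2972
  (v1,v3,v2) [++-] → (0.1716, 0.297211, 1.5048)–(0.1716, 0, 1.7024)  len=0.3569
  (v3,v0,v4) [+--] → (0.1716, 0.297211, 0)–(0.1716, 1.4289, 0)  len=1.1317
  (v3,v4,v2) [+--] → (0.1716, 1.4289, 0)–(0.1716, 0.297211, 1.5048)  len=1.8829
  (v6,v0,v7) [--+] → (0.1716, -0.297211, 0)–(0.1716, -1.4289, 0)  len=1.1317
  (v6,v7,v2) [-+-] → (0.1716, -1.4289, 0)–(0.1716, -0.297211, 1.5048)  len=1.8829
  (v7,v0,v1) [+-+] → (0.1716, -0.297211, 0)–(0.1716, 0, 0)  len=0.2972
  (v7,v1,v2) [++-] → (0.1716, 0, 1.7024)–(0.1716, -0.297211, 1.5048)  len=0.3569

Chained into 1 loop(s):
  loop 1: 8 segments, perimeter = 7.3373
Total perimeter = 7.337


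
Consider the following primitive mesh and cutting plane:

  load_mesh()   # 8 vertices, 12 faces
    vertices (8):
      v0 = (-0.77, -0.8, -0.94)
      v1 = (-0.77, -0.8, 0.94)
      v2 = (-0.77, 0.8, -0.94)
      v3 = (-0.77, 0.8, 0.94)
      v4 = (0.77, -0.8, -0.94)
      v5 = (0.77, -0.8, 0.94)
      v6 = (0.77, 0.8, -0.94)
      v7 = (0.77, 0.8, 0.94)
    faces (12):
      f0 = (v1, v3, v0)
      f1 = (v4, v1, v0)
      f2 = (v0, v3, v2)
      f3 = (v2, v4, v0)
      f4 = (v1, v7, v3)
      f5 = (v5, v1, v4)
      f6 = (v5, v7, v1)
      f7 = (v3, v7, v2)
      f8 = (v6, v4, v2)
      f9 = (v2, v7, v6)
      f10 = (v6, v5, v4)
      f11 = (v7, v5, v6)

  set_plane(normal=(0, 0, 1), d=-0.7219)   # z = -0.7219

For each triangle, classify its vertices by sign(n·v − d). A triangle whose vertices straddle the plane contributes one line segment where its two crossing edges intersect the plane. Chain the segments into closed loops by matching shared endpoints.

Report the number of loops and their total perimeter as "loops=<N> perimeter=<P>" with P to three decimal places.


loops=1 perimeter=6.280

Straddling triangles (8 of 12):
  (v1,v3,v0) [++-] → (-0.77, -0.614383, -0.7219)–(-0.77, -0.8, -0.7219)  len=0.1856
  (v4,v1,v0) [-+-] → (0.591344, -0.8, -0.7219)–(-0.77, -0.8, -0.7219)  len=1.3613
  (v0,v3,v2) [-+-] → (-0.77, -0.614383, -0.7219)–(-0.77, 0.8, -0.7219)  len=1.4144
  (v5,v1,v4) [++-] → (0.591344, -0.8, -0.7219)–(0.77, -0.8, -0.7219)  len=0.1787
  (v3,v7,v2) [++-] → (-0.591344, 0.8, -0.7219)–(-0.77, 0.8, -0.7219)  len=0.1787
  (v2,v7,v6) [-+-] → (-0.591344, 0.8, -0.7219)–(0.77, 0.8, -0.7219)  len=1.3613
  (v6,v5,v4) [-+-] → (0.77, 0.614383, -0.7219)–(0.77, -0.8, -0.7219)  len=1.4144
  (v7,v5,v6) [++-] → (0.77, 0.614383, -0.7219)–(0.77, 0.8, -0.7219)  len=0.1856

Chained into 1 loop(s):
  loop 1: 8 segments, perimeter = 6.2800
Total perimeter = 6.280


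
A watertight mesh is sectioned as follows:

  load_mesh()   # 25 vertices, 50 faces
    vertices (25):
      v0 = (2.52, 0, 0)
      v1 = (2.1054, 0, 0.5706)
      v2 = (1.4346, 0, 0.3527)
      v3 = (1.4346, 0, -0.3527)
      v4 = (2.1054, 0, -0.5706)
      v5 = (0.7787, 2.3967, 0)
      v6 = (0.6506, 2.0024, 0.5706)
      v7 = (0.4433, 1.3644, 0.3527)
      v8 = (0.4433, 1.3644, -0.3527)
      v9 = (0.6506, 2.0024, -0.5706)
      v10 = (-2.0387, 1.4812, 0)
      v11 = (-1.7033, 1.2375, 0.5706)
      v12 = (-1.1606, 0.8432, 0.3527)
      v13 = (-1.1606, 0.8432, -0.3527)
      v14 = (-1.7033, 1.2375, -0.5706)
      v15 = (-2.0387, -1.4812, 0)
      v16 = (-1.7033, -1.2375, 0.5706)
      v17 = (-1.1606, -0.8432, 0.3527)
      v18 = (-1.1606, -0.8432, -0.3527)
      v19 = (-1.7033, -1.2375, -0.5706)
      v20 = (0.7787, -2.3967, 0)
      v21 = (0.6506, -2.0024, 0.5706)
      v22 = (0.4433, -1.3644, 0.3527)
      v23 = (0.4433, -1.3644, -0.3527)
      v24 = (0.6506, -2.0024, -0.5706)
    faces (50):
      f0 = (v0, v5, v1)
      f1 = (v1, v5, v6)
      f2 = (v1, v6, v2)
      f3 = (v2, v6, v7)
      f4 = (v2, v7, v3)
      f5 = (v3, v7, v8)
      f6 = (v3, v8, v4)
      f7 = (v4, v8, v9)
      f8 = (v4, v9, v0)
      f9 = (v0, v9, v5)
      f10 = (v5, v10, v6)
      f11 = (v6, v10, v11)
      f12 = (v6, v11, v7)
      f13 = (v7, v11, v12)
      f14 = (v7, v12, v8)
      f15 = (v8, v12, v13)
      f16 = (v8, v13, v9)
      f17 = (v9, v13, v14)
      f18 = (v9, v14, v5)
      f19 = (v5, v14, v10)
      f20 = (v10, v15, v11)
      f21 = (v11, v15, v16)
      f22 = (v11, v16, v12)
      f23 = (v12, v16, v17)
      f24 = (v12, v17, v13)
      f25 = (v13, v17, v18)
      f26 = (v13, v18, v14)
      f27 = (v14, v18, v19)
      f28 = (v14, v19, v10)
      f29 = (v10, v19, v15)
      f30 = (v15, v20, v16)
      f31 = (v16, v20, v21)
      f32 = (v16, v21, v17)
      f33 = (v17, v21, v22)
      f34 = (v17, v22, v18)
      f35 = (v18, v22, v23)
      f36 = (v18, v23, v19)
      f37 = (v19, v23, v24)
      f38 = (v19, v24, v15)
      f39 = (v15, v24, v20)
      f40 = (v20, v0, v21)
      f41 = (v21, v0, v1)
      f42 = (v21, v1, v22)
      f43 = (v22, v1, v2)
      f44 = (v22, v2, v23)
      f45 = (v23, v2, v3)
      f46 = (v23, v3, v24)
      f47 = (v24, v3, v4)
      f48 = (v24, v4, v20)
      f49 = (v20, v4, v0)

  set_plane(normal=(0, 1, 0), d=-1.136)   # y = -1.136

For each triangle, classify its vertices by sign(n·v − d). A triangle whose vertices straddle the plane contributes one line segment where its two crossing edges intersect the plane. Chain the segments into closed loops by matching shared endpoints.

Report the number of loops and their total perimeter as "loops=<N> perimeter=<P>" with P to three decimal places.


Straddling triangles (22 of 50):
  (v10,v15,v11) [+-+] → (-2.0387, -1.136, 0)–(-1.99611, -1.136, 0.0724505)  len=0.0840
  (v11,v15,v16) [+--] → (-1.99611, -1.136, 0.0724505)–(-1.7033, -1.136, 0.5706)  len=0.5778
  (v11,v16,v12) [+-+] → (-1.7033, -1.136, 0.5706)–(-1.67683, -1.136, 0.55997)  len=0.0285
  (v12,v16,v17) [+-+] → (-1.67683, -1.136, 0.55997)–(-1.5636, -1.136, 0.514509)  len=0.1220
  (v14,v18,v19) [++-] → (-1.5636, -1.136, -0.514509)–(-1.7033, -1.136, -0.5706)  len=0.1505
  (v14,v19,v10) [+-+] → (-1.7033, -1.136, -0.5706)–(-1.71582, -1.136, -0.549297)  len=0.0247
  (v10,v19,v15) [+--] → (-1.71582, -1.136, -0.549297)–(-2.0387, -1.136, 0)  len=0.6372
  (v16,v21,v17) [--+] → (-0.703113, -1.136, 0.407739)–(-1.5636, -1.136, 0.514509)  len=0.8671
  (v17,v21,v22) [+--] → (-0.703113, -1.136, 0.407739)–(-0.25956, -1.136, 0.3527)  len=0.4470
  (v17,v22,v18) [+-+] → (-0.25956, -1.136, 0.3527)–(-0.25956, -1.136, 0.04358)  len=0.3091
  (v18,v22,v23) [+--] → (-0.25956, -1.136, 0.04358)–(-0.25956, -1.136, -0.3527)  len=0.3963
  (v18,v23,v19) [+--] → (-0.25956, -1.136, -0.3527)–(-1.5636, -1.136, -0.514509)  len=1.3140
  (v20,v0,v21) [-+-] → (1.69465, -1.136, 0)–(1.45945, -1.136, 0.323712)  len=0.4001
  (v21,v0,v1) [-++] → (1.45945, -1.136, 0.323712)–(1.28006, -1.136, 0.5706)  len=0.3052
  (v21,v1,v22) [-+-] → (1.28006, -1.136, 0.5706)–(0.721535, -1.136, 0.389176)  len=0.5873
  (v22,v1,v2) [-++] → (0.721535, -1.136, 0.389176)–(0.609243, -1.136, 0.3527)  len=0.1181
  (v22,v2,v23) [-+-] → (0.609243, -1.136, 0.3527)–(0.609243, -1.136, -0.234616)  len=0.5873
  (v23,v2,v3) [-++] → (0.609243, -1.136, -0.234616)–(0.609243, -1.136, -0.3527)  len=0.1181
  (v23,v3,v24) [-+-] → (0.609243, -1.136, -0.3527)–(0.989822, -1.136, -0.476319)  len=0.4002
  (v24,v3,v4) [-++] → (0.989822, -1.136, -0.476319)–(1.28006, -1.136, -0.5706)  len=0.3052
  (v24,v4,v20) [-+-] → (1.28006, -1.136, -0.5706)–(1.47656, -1.136, -0.300144)  len=0.3343
  (v20,v4,v0) [-++] → (1.47656, -1.136, -0.300144)–(1.69465, -1.136, 0)  len=0.3710

Chained into 2 loop(s):
  loop 1: 12 segments, perimeter = 4.9583
  loop 2: 10 segments, perimeter = 3.5267
Total perimeter = 8.485

loops=2 perimeter=8.485


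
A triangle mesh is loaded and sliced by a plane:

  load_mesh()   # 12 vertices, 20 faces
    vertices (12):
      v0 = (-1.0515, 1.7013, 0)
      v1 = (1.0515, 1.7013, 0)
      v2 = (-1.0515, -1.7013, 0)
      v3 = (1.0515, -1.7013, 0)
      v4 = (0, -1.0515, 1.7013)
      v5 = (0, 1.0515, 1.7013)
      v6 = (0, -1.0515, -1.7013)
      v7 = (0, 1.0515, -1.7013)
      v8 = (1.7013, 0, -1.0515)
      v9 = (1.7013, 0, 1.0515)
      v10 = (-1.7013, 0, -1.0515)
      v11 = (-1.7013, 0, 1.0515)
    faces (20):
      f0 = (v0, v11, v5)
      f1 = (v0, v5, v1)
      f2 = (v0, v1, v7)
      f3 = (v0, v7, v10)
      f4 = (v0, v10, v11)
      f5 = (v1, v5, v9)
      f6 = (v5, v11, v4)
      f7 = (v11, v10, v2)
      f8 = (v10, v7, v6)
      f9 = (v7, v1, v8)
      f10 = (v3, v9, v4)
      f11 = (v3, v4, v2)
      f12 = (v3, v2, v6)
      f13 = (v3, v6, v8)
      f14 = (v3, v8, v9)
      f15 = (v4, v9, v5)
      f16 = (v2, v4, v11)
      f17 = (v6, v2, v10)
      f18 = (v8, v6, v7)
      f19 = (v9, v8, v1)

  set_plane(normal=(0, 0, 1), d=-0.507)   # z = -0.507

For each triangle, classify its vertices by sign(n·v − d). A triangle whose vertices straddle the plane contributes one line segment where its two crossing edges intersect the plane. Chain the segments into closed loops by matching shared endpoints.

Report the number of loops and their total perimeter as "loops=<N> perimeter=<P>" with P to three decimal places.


loops=1 perimeter=10.270

Straddling triangles (10 of 20):
  (v0,v1,v7) [++-] → (0.738145, 1.50765, -0.507)–(-0.738145, 1.50765, -0.507)  len=1.4763
  (v0,v7,v10) [+--] → (-0.738145, 1.50765, -0.507)–(-1.36481, 0.880987, -0.507)  len=0.8862
  (v0,v10,v11) [+-+] → (-1.36481, 0.880987, -0.507)–(-1.7013, 0, -0.507)  len=0.9431
  (v11,v10,v2) [+-+] → (-1.7013, 0, -0.507)–(-1.36481, -0.880987, -0.507)  len=0.9431
  (v7,v1,v8) [-+-] → (0.738145, 1.50765, -0.507)–(1.36481, 0.880987, -0.507)  len=0.8862
  (v3,v2,v6) [++-] → (-0.738145, -1.50765, -0.507)–(0.738145, -1.50765, -0.507)  len=1.4763
  (v3,v6,v8) [+--] → (0.738145, -1.50765, -0.507)–(1.36481, -0.880987, -0.507)  len=0.8862
  (v3,v8,v9) [+-+] → (1.36481, -0.880987, -0.507)–(1.7013, 0, -0.507)  len=0.9431
  (v6,v2,v10) [-+-] → (-0.738145, -1.50765, -0.507)–(-1.36481, -0.880987, -0.507)  len=0.8862
  (v9,v8,v1) [+-+] → (1.7013, 0, -0.507)–(1.36481, 0.880987, -0.507)  len=0.9431

Chained into 1 loop(s):
  loop 1: 10 segments, perimeter = 10.2698
Total perimeter = 10.270


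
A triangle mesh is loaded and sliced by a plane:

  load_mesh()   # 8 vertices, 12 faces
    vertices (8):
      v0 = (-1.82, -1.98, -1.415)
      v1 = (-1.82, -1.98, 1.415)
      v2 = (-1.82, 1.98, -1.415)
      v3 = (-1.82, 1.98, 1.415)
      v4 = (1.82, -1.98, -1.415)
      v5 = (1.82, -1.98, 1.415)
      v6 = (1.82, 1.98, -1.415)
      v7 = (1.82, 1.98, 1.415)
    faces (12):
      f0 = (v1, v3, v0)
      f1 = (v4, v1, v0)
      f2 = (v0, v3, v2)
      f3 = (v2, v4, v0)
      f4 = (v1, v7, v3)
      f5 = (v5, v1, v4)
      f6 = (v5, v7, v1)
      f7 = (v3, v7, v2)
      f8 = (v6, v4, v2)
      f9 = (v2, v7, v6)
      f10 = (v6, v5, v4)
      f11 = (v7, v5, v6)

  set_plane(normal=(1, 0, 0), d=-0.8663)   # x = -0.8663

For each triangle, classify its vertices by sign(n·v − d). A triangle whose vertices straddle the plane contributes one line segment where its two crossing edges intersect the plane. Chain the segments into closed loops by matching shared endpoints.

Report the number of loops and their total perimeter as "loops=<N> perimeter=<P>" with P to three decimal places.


loops=1 perimeter=13.580

Straddling triangles (8 of 12):
  (v4,v1,v0) [+--] → (-0.8663, -1.98, 0.673524)–(-0.8663, -1.98, -1.415)  len=2.0885
  (v2,v4,v0) [-+-] → (-0.8663, 0.942458, -1.415)–(-0.8663, -1.98, -1.415)  len=2.9225
  (v1,v7,v3) [-+-] → (-0.8663, -0.942458, 1.415)–(-0.8663, 1.98, 1.415)  len=2.9225
  (v5,v1,v4) [+-+] → (-0.8663, -1.98, 1.415)–(-0.8663, -1.98, 0.673524)  len=0.7415
  (v5,v7,v1) [++-] → (-0.8663, -0.942458, 1.415)–(-0.8663, -1.98, 1.415)  len=1.0375
  (v3,v7,v2) [-+-] → (-0.8663, 1.98, 1.415)–(-0.8663, 1.98, -0.673524)  len=2.0885
  (v6,v4,v2) [++-] → (-0.8663, 0.942458, -1.415)–(-0.8663, 1.98, -1.415)  len=1.0375
  (v2,v7,v6) [-++] → (-0.8663, 1.98, -0.673524)–(-0.8663, 1.98, -1.415)  len=0.7415

Chained into 1 loop(s):
  loop 1: 8 segments, perimeter = 13.5800
Total perimeter = 13.580


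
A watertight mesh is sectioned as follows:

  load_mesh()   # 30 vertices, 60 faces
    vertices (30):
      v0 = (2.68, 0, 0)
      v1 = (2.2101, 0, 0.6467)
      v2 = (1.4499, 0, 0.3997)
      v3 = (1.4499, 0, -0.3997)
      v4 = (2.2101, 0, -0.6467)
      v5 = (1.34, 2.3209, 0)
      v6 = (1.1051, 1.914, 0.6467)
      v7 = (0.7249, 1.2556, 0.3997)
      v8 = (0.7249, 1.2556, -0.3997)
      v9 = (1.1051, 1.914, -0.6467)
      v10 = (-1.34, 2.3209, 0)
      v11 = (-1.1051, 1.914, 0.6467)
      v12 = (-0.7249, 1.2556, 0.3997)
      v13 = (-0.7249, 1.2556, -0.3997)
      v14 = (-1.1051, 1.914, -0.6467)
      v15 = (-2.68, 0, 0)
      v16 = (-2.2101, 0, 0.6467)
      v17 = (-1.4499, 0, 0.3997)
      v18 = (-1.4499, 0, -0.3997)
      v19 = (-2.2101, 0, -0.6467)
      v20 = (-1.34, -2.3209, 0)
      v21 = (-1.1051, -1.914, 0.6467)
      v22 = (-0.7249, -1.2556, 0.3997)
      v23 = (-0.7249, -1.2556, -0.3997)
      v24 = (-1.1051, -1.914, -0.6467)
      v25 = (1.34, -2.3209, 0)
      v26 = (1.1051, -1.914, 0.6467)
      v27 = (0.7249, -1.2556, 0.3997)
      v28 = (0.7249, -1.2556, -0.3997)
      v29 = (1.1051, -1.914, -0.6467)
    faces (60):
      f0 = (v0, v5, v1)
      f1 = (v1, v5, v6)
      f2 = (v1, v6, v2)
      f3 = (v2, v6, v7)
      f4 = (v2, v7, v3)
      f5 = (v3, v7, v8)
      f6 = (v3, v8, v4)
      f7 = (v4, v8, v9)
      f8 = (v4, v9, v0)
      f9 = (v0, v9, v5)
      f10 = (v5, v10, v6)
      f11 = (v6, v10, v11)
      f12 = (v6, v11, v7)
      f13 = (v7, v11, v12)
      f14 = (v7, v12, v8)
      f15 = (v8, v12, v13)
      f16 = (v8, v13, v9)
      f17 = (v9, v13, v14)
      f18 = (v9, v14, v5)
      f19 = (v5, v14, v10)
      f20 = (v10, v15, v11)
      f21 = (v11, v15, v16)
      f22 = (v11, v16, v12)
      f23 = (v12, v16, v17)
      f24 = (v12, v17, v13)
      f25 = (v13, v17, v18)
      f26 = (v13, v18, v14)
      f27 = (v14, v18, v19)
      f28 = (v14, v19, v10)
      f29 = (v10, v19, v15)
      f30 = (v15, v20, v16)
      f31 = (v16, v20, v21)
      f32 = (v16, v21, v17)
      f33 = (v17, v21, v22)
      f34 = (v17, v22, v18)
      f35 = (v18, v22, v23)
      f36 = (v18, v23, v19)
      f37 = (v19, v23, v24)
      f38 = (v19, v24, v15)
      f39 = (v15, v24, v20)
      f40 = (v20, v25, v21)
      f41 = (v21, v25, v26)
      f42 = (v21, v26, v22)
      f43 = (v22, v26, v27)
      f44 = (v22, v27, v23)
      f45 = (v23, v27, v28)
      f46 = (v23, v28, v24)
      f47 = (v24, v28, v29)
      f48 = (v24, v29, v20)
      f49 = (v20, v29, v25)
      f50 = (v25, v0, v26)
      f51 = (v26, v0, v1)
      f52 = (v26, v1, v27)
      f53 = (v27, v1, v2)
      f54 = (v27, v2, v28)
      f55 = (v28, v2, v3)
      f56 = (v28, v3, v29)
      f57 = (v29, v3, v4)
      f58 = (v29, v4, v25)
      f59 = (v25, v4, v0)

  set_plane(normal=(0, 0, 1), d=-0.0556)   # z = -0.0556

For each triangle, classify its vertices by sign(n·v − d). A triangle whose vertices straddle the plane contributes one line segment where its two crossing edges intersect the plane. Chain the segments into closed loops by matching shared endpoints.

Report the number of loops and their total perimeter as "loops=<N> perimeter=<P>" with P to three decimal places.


Straddling triangles (24 of 60):
  (v2,v7,v3) [++-] → (1.13783, 0.54047, -0.0556)–(1.4499, 0, -0.0556)  len=0.6241
  (v3,v7,v8) [-+-] → (1.13783, 0.54047, -0.0556)–(0.7249, 1.2556, -0.0556)  len=0.8258
  (v4,v9,v0) [--+] → (2.5446, 0.164556, -0.0556)–(2.6396, 0, -0.0556)  len=0.1900
  (v0,v9,v5) [+-+] → (2.5446, 0.164556, -0.0556)–(1.3198, 2.28592, -0.0556)  len=2.4495
  (v7,v12,v8) [++-] → (0.100837, 1.2556, -0.0556)–(0.7249, 1.2556, -0.0556)  len=0.6241
  (v8,v12,v13) [-+-] → (0.100837, 1.2556, -0.0556)–(-0.7249, 1.2556, -0.0556)  len=0.8257
  (v9,v14,v5) [--+] → (1.12978, 2.28592, -0.0556)–(1.3198, 2.28592, -0.0556)  len=0.1900
  (v5,v14,v10) [+-+] → (1.12978, 2.28592, -0.0556)–(-1.3198, 2.28592, -0.0556)  len=2.4496
  (v12,v17,v13) [++-] → (-1.03697, 0.71513, -0.0556)–(-0.7249, 1.2556, -0.0556)  len=0.6241
  (v13,v17,v18) [-+-] → (-1.03697, 0.71513, -0.0556)–(-1.4499, 0, -0.0556)  len=0.8258
  (v14,v19,v10) [--+] → (-1.41481, 2.12136, -0.0556)–(-1.3198, 2.28592, -0.0556)  len=0.1900
  (v10,v19,v15) [+-+] → (-1.41481, 2.12136, -0.0556)–(-2.6396, 0, -0.0556)  len=2.4495
  (v17,v22,v18) [++-] → (-1.13783, -0.54047, -0.0556)–(-1.4499, 0, -0.0556)  len=0.6241
  (v18,v22,v23) [-+-] → (-1.13783, -0.54047, -0.0556)–(-0.7249, -1.2556, -0.0556)  len=0.8258
  (v19,v24,v15) [--+] → (-2.5446, -0.164556, -0.0556)–(-2.6396, 0, -0.0556)  len=0.1900
  (v15,v24,v20) [+-+] → (-2.5446, -0.164556, -0.0556)–(-1.3198, -2.28592, -0.0556)  len=2.4495
  (v22,v27,v23) [++-] → (-0.100837, -1.2556, -0.0556)–(-0.7249, -1.2556, -0.0556)  len=0.6241
  (v23,v27,v28) [-+-] → (-0.100837, -1.2556, -0.0556)–(0.7249, -1.2556, -0.0556)  len=0.8257
  (v24,v29,v20) [--+] → (-1.12978, -2.28592, -0.0556)–(-1.3198, -2.28592, -0.0556)  len=0.1900
  (v20,v29,v25) [+-+] → (-1.12978, -2.28592, -0.0556)–(1.3198, -2.28592, -0.0556)  len=2.4496
  (v27,v2,v28) [++-] → (1.03697, -0.71513, -0.0556)–(0.7249, -1.2556, -0.0556)  len=0.6241
  (v28,v2,v3) [-+-] → (1.03697, -0.71513, -0.0556)–(1.4499, 0, -0.0556)  len=0.8258
  (v29,v4,v25) [--+] → (1.41481, -2.12136, -0.0556)–(1.3198, -2.28592, -0.0556)  len=0.1900
  (v25,v4,v0) [+-+] → (1.41481, -2.12136, -0.0556)–(2.6396, 0, -0.0556)  len=2.4495

Chained into 2 loop(s):
  loop 1: 12 segments, perimeter = 8.6991
  loop 2: 12 segments, perimeter = 15.8375
Total perimeter = 24.537

loops=2 perimeter=24.537


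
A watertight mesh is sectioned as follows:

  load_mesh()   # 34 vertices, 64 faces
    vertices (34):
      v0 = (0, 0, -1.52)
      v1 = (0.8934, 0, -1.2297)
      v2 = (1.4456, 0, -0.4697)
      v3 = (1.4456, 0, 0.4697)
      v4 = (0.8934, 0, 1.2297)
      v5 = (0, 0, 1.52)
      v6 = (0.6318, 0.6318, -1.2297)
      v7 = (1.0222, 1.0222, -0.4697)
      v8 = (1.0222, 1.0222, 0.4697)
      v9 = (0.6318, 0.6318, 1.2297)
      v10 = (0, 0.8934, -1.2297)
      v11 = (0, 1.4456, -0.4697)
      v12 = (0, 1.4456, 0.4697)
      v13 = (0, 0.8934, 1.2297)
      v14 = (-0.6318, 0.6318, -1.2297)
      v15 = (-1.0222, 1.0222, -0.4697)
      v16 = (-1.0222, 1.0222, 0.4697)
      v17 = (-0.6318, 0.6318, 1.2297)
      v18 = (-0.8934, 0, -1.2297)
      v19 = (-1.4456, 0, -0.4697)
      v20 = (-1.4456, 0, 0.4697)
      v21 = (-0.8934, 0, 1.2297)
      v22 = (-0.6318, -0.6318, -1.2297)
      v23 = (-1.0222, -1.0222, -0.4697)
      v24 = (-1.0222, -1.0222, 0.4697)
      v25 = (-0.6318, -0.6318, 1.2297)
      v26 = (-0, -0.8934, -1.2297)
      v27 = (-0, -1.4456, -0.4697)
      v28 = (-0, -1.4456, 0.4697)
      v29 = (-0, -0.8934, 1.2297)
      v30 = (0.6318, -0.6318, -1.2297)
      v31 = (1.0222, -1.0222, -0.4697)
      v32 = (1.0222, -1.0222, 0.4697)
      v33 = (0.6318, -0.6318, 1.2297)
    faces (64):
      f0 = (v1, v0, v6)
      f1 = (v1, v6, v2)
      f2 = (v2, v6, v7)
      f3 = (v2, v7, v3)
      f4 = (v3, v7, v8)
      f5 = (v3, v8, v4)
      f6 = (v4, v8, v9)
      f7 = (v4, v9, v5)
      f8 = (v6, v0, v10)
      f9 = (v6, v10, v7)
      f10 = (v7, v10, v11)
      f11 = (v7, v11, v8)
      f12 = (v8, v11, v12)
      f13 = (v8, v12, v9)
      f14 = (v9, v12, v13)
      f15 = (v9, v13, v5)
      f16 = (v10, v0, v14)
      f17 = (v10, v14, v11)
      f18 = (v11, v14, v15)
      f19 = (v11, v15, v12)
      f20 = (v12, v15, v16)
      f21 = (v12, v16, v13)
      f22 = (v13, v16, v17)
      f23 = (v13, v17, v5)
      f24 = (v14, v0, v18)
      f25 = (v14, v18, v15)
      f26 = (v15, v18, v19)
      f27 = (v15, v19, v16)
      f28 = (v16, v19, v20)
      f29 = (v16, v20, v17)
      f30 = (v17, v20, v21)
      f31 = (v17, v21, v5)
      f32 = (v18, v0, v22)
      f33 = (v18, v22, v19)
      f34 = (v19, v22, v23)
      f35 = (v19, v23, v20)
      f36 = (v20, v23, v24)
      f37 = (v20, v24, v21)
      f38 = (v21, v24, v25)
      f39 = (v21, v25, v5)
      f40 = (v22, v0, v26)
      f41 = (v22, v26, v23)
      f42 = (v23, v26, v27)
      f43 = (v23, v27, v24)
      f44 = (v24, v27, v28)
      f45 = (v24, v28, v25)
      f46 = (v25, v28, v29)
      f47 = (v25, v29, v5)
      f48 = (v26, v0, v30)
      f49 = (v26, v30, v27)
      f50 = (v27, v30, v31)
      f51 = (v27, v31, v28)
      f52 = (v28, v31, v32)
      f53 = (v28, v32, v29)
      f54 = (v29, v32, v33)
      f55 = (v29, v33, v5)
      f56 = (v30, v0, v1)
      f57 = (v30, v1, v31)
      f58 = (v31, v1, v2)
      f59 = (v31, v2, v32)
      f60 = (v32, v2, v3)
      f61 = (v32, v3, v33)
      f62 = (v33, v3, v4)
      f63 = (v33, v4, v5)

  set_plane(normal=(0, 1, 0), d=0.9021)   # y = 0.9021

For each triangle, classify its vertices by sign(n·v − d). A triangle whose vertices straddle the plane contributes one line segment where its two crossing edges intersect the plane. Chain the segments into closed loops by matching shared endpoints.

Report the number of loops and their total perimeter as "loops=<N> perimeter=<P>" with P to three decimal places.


Straddling triangles (18 of 64):
  (v2,v6,v7) [--+] → (0.9021, 0.9021, -0.703501)–(1.07195, 0.9021, -0.4697)  len=0.2890
  (v2,v7,v3) [-+-] → (1.07195, 0.9021, -0.4697)–(1.07195, 0.9021, -0.359328)  len=0.1104
  (v3,v7,v8) [-++] → (1.07195, 0.9021, -0.359328)–(1.07195, 0.9021, 0.4697)  len=0.8290
  (v3,v8,v4) [-+-] → (1.07195, 0.9021, 0.4697)–(1.00707, 0.9021, 0.558994)  len=0.1104
  (v4,v8,v9) [-+-] → (1.00707, 0.9021, 0.558994)–(0.9021, 0.9021, 0.703501)  len=0.1786
  (v6,v10,v7) [--+] → (0.0690461, 0.9021, -1.17836)–(0.9021, 0.9021, -0.703501)  len=0.9589
  (v7,v10,v11) [+-+] → (0.0690461, 0.9021, -1.17836)–(0, 0.9021, -1.21773)  len=0.0795
  (v8,v12,v9) [++-] → (0.42195, 0.9021, 0.977269)–(0.9021, 0.9021, 0.703501)  len=0.5527
  (v9,v12,v13) [-+-] → (0.42195, 0.9021, 0.977269)–(0, 0.9021, 1.21773)  len=0.4857
  (v10,v14,v11) [--+] → (-0.42195, 0.9021, -0.977269)–(0, 0.9021, -1.21773)  len=0.4857
  (v11,v14,v15) [+-+] → (-0.42195, 0.9021, -0.977269)–(-0.9021, 0.9021, -0.703501)  len=0.5527
  (v12,v16,v13) [++-] → (-0.0690461, 0.9021, 1.17836)–(0, 0.9021, 1.21773)  len=0.0795
  (v13,v16,v17) [-+-] → (-0.0690461, 0.9021, 1.17836)–(-0.9021, 0.9021, 0.703501)  len=0.9589
  (v14,v18,v15) [--+] → (-1.00707, 0.9021, -0.558994)–(-0.9021, 0.9021, -0.703501)  len=0.1786
  (v15,v18,v19) [+--] → (-1.00707, 0.9021, -0.558994)–(-1.07195, 0.9021, -0.4697)  len=0.1104
  (v15,v19,v16) [+-+] → (-1.07195, 0.9021, -0.4697)–(-1.07195, 0.9021, 0.359328)  len=0.8290
  (v16,v19,v20) [+--] → (-1.07195, 0.9021, 0.359328)–(-1.07195, 0.9021, 0.4697)  len=0.1104
  (v16,v20,v17) [+--] → (-1.07195, 0.9021, 0.4697)–(-0.9021, 0.9021, 0.703501)  len=0.2890

Chained into 1 loop(s):
  loop 1: 18 segments, perimeter = 7.1882
Total perimeter = 7.188

loops=1 perimeter=7.188


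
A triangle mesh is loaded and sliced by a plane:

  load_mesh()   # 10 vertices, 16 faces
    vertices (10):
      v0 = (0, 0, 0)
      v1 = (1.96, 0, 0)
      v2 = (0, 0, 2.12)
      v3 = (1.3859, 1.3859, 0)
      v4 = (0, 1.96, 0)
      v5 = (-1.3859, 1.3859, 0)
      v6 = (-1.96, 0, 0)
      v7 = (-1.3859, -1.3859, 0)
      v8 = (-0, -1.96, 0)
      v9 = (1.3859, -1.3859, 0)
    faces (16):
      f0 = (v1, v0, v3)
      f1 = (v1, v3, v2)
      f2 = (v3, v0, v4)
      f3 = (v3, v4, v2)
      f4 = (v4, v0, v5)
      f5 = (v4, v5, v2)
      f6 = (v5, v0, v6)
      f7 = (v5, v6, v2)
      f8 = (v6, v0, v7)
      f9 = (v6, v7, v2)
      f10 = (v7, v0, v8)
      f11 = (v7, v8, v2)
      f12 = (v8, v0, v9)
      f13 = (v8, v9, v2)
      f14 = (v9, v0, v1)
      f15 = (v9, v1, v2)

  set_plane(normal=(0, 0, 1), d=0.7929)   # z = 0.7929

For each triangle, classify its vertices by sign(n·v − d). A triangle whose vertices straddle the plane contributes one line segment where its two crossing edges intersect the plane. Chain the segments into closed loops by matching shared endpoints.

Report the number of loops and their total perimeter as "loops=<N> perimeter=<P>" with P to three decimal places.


Straddling triangles (8 of 16):
  (v1,v3,v2) [--+] → (0.86756, 0.86756, 0.7929)–(1.22694, 0, 0.7929)  len=0.9391
  (v3,v4,v2) [--+] → (0, 1.22694, 0.7929)–(0.86756, 0.86756, 0.7929)  len=0.9391
  (v4,v5,v2) [--+] → (-0.86756, 0.86756, 0.7929)–(0, 1.22694, 0.7929)  len=0.9391
  (v5,v6,v2) [--+] → (-1.22694, 0, 0.7929)–(-0.86756, 0.86756, 0.7929)  len=0.9391
  (v6,v7,v2) [--+] → (-0.86756, -0.86756, 0.7929)–(-1.22694, 0, 0.7929)  len=0.9391
  (v7,v8,v2) [--+] → (0, -1.22694, 0.7929)–(-0.86756, -0.86756, 0.7929)  len=0.9391
  (v8,v9,v2) [--+] → (0.86756, -0.86756, 0.7929)–(0, -1.22694, 0.7929)  len=0.9391
  (v9,v1,v2) [--+] → (1.22694, 0, 0.7929)–(0.86756, -0.86756, 0.7929)  len=0.9391

Chained into 1 loop(s):
  loop 1: 8 segments, perimeter = 7.5124
Total perimeter = 7.512

loops=1 perimeter=7.512


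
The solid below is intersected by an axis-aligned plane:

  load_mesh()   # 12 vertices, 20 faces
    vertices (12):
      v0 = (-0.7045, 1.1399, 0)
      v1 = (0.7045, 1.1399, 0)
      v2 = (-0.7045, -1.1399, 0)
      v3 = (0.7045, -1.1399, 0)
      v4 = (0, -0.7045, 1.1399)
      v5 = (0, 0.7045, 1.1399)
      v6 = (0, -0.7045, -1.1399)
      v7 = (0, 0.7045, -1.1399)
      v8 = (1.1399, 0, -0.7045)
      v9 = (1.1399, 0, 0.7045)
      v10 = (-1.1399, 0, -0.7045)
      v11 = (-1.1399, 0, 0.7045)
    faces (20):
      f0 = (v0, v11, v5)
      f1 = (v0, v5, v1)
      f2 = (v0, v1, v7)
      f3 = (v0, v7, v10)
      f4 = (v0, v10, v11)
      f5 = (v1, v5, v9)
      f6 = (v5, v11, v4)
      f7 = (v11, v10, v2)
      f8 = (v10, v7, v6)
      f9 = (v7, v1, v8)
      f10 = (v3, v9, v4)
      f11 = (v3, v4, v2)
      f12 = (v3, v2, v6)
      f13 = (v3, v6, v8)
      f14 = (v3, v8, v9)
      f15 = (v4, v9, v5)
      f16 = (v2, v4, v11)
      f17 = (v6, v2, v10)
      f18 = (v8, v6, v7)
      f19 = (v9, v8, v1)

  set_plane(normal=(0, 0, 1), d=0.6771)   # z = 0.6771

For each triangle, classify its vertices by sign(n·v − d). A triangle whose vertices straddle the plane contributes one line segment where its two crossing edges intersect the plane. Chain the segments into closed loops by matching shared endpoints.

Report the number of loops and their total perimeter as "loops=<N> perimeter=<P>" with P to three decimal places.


Straddling triangles (10 of 20):
  (v0,v11,v5) [-++] → (-1.12297, 0.0443339, 0.6771)–(-0.286027, 0.881273, 0.6771)  len=1.1836
  (v0,v5,v1) [-+-] → (-0.286027, 0.881273, 0.6771)–(0.286027, 0.881273, 0.6771)  len=0.5721
  (v0,v10,v11) [--+] → (-1.1399, 0, 0.6771)–(-1.12297, 0.0443339, 0.6771)  len=0.0475
  (v1,v5,v9) [-++] → (0.286027, 0.881273, 0.6771)–(1.12297, 0.0443339, 0.6771)  len=1.1836
  (v11,v10,v2) [+--] → (-1.1399, 0, 0.6771)–(-1.12297, -0.0443339, 0.6771)  len=0.0475
  (v3,v9,v4) [-++] → (1.12297, -0.0443339, 0.6771)–(0.286027, -0.881273, 0.6771)  len=1.1836
  (v3,v4,v2) [-+-] → (0.286027, -0.881273, 0.6771)–(-0.286027, -0.881273, 0.6771)  len=0.5721
  (v3,v8,v9) [--+] → (1.1399, 0, 0.6771)–(1.12297, -0.0443339, 0.6771)  len=0.0475
  (v2,v4,v11) [-++] → (-0.286027, -0.881273, 0.6771)–(-1.12297, -0.0443339, 0.6771)  len=1.1836
  (v9,v8,v1) [+--] → (1.1399, 0, 0.6771)–(1.12297, 0.0443339, 0.6771)  len=0.0475

Chained into 1 loop(s):
  loop 1: 10 segments, perimeter = 6.0684
Total perimeter = 6.068

loops=1 perimeter=6.068


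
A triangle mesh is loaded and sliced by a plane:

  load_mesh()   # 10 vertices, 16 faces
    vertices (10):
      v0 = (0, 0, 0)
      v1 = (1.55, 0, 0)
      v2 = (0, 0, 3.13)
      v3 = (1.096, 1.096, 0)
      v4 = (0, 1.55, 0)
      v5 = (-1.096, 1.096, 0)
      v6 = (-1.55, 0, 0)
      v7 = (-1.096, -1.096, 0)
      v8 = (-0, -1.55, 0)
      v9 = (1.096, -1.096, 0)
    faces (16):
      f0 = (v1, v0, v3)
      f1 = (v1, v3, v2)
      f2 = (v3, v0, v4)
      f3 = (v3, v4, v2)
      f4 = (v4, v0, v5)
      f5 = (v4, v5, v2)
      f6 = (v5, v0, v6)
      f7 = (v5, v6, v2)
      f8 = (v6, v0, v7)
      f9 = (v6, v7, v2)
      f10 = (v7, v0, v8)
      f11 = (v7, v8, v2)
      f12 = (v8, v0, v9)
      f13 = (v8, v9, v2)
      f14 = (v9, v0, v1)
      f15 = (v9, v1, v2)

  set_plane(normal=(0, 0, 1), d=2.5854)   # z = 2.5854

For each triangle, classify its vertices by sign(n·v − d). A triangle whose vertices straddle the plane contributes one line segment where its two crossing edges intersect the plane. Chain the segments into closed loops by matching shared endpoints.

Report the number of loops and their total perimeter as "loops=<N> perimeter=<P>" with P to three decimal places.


Straddling triangles (8 of 16):
  (v1,v3,v2) [--+] → (0.190697, 0.190697, 2.5854)–(0.26969, 0, 2.5854)  len=0.2064
  (v3,v4,v2) [--+] → (0, 0.26969, 2.5854)–(0.190697, 0.190697, 2.5854)  len=0.2064
  (v4,v5,v2) [--+] → (-0.190697, 0.190697, 2.5854)–(0, 0.26969, 2.5854)  len=0.2064
  (v5,v6,v2) [--+] → (-0.26969, 0, 2.5854)–(-0.190697, 0.190697, 2.5854)  len=0.2064
  (v6,v7,v2) [--+] → (-0.190697, -0.190697, 2.5854)–(-0.26969, 0, 2.5854)  len=0.2064
  (v7,v8,v2) [--+] → (0, -0.26969, 2.5854)–(-0.190697, -0.190697, 2.5854)  len=0.2064
  (v8,v9,v2) [--+] → (0.190697, -0.190697, 2.5854)–(0, -0.26969, 2.5854)  len=0.2064
  (v9,v1,v2) [--+] → (0.26969, 0, 2.5854)–(0.190697, -0.190697, 2.5854)  len=0.2064

Chained into 1 loop(s):
  loop 1: 8 segments, perimeter = 1.6513
Total perimeter = 1.651

loops=1 perimeter=1.651


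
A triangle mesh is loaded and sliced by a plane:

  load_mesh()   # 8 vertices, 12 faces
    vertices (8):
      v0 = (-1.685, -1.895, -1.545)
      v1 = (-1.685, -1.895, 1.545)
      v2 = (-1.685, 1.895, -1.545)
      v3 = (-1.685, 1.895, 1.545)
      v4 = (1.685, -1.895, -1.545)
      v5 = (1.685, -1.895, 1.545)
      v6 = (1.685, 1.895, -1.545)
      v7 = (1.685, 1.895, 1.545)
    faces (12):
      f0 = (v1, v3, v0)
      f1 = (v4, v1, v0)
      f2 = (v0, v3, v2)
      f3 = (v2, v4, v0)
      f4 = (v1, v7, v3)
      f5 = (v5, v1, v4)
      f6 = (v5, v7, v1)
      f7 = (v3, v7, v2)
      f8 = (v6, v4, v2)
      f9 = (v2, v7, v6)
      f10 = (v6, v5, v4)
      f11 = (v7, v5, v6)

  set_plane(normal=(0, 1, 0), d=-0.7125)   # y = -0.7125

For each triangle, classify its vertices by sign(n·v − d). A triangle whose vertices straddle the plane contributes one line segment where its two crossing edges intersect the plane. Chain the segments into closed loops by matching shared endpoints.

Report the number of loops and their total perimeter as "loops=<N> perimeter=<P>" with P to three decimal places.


loops=1 perimeter=12.920

Straddling triangles (8 of 12):
  (v1,v3,v0) [-+-] → (-1.685, -0.7125, 1.545)–(-1.685, -0.7125, -0.580904)  len=2.1259
  (v0,v3,v2) [-++] → (-1.685, -0.7125, -0.580904)–(-1.685, -0.7125, -1.545)  len=0.9641
  (v2,v4,v0) [+--] → (0.633542, -0.7125, -1.545)–(-1.685, -0.7125, -1.545)  len=2.3185
  (v1,v7,v3) [-++] → (-0.633542, -0.7125, 1.545)–(-1.685, -0.7125, 1.545)  len=1.0515
  (v5,v7,v1) [-+-] → (1.685, -0.7125, 1.545)–(-0.633542, -0.7125, 1.545)  len=2.3185
  (v6,v4,v2) [+-+] → (1.685, -0.7125, -1.545)–(0.633542, -0.7125, -1.545)  len=1.0515
  (v6,v5,v4) [+--] → (1.685, -0.7125, 0.580904)–(1.685, -0.7125, -1.545)  len=2.1259
  (v7,v5,v6) [+-+] → (1.685, -0.7125, 1.545)–(1.685, -0.7125, 0.580904)  len=0.9641

Chained into 1 loop(s):
  loop 1: 8 segments, perimeter = 12.9200
Total perimeter = 12.920


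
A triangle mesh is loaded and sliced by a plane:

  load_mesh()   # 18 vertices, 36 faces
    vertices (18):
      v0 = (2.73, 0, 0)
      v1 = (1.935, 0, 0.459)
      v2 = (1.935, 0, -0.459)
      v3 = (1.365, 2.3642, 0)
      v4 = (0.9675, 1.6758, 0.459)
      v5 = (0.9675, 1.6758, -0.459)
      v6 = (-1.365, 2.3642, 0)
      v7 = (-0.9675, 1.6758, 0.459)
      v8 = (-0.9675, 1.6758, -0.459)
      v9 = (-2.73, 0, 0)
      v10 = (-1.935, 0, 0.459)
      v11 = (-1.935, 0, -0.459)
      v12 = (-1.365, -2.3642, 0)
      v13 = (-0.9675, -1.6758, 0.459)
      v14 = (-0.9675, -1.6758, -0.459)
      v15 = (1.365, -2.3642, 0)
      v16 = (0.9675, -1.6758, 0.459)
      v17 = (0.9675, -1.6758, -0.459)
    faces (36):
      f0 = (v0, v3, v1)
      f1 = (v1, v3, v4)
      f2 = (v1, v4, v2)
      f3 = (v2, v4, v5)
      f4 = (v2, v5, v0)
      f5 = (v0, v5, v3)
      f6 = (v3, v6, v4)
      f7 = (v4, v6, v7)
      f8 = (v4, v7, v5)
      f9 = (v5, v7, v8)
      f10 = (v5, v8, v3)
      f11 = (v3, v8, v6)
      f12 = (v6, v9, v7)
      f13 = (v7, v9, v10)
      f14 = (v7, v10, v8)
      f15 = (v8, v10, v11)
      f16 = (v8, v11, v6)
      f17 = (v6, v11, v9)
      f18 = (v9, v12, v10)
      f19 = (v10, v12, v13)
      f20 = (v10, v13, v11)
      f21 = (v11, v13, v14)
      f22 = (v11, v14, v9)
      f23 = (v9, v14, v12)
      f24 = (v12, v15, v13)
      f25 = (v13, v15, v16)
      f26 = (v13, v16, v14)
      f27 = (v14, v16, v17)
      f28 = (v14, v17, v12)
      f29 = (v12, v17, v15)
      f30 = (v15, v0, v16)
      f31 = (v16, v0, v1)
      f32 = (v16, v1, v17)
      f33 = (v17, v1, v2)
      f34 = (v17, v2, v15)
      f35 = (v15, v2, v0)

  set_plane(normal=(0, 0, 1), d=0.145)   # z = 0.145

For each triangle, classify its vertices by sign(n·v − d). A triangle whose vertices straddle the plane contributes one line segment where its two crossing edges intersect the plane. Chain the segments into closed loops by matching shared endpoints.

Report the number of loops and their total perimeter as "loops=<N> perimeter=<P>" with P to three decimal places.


Straddling triangles (24 of 36):
  (v0,v3,v1) [--+] → (1.54507, 1.61734, 0.145)–(2.47886, 0, 0.145)  len=1.8676
  (v1,v3,v4) [+-+] → (1.54507, 1.61734, 0.145)–(1.23943, 2.14673, 0.145)  len=0.6113
  (v1,v4,v2) [++-] → (1.29843, 1.1026, 0.145)–(1.935, 0, 0.145)  len=1.2732
  (v2,v4,v5) [-+-] → (1.29843, 1.1026, 0.145)–(0.9675, 1.6758, 0.145)  len=0.6619
  (v3,v6,v4) [--+] → (-0.628154, 2.14673, 0.145)–(1.23943, 2.14673, 0.145)  len=1.8676
  (v4,v6,v7) [+-+] → (-0.628154, 2.14673, 0.145)–(-1.23943, 2.14673, 0.145)  len=0.6113
  (v4,v7,v5) [++-] → (-0.305637, 1.6758, 0.145)–(0.9675, 1.6758, 0.145)  len=1.2731
  (v5,v7,v8) [-+-] → (-0.305637, 1.6758, 0.145)–(-0.9675, 1.6758, 0.145)  len=0.6619
  (v6,v9,v7) [--+] → (-2.17322, 0.529392, 0.145)–(-1.23943, 2.14673, 0.145)  len=1.8676
  (v7,v9,v10) [+-+] → (-2.17322, 0.529392, 0.145)–(-2.47886, 0, 0.145)  len=0.6113
  (v7,v10,v8) [++-] → (-1.60407, 0.573204, 0.145)–(-0.9675, 1.6758, 0.145)  len=1.2732
  (v8,v10,v11) [-+-] → (-1.60407, 0.573204, 0.145)–(-1.935, 0, 0.145)  len=0.6619
  (v9,v12,v10) [--+] → (-1.54507, -1.61734, 0.145)–(-2.47886, 0, 0.145)  len=1.8676
  (v10,v12,v13) [+-+] → (-1.54507, -1.61734, 0.145)–(-1.23943, -2.14673, 0.145)  len=0.6113
  (v10,v13,v11) [++-] → (-1.29843, -1.1026, 0.145)–(-1.935, 0, 0.145)  len=1.2732
  (v11,v13,v14) [-+-] → (-1.29843, -1.1026, 0.145)–(-0.9675, -1.6758, 0.145)  len=0.6619
  (v12,v15,v13) [--+] → (0.628154, -2.14673, 0.145)–(-1.23943, -2.14673, 0.145)  len=1.8676
  (v13,v15,v16) [+-+] → (0.628154, -2.14673, 0.145)–(1.23943, -2.14673, 0.145)  len=0.6113
  (v13,v16,v14) [++-] → (0.305637, -1.6758, 0.145)–(-0.9675, -1.6758, 0.145)  len=1.2731
  (v14,v16,v17) [-+-] → (0.305637, -1.6758, 0.145)–(0.9675, -1.6758, 0.145)  len=0.6619
  (v15,v0,v16) [--+] → (2.17322, -0.529392, 0.145)–(1.23943, -2.14673, 0.145)  len=1.8676
  (v16,v0,v1) [+-+] → (2.17322, -0.529392, 0.145)–(2.47886, 0, 0.145)  len=0.6113
  (v16,v1,v17) [++-] → (1.60407, -0.573204, 0.145)–(0.9675, -1.6758, 0.145)  len=1.2732
  (v17,v1,v2) [-+-] → (1.60407, -0.573204, 0.145)–(1.935, 0, 0.145)  len=0.6619

Chained into 2 loop(s):
  loop 1: 12 segments, perimeter = 14.8731
  loop 2: 12 segments, perimeter = 11.6101
Total perimeter = 26.483

loops=2 perimeter=26.483
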